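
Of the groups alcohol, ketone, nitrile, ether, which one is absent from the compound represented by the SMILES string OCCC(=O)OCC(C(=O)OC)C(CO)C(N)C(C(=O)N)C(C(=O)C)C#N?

ether

nitrile: present (CN — –C≡N: carbon triple-bonded to nitrogen → nitrile).
ketone: present (CH(COCH3) — pendant –COCH3: carbonyl C bonded to two carbons → ketone).
alcohol: present (HOCH2 — HO– on an sp³ carbon → alcohol).
ether: absent. In each of CH2COOCH2 and CH(COOCH3), the C–O–C oxygen is adjacent to a C=O, so it belongs to an ester, not an ether.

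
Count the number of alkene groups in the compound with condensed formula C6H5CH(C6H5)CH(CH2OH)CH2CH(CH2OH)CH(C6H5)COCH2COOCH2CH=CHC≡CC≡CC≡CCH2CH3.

1

Working along the chain:
  C6H5: C6H5– phenyl ring → arene.
  CH(C6H5): pendant –C6H5: benzene ring → arene.
  CH(CH2OH): pendant –CH2OH on an sp³ backbone C → alcohol.
  CH(CH2OH): pendant –CH2OH on an sp³ backbone C → alcohol.
  CH(C6H5): pendant –C6H5: benzene ring → arene.
  CO: –C(=O)– with carbon on both sides → ketone.
  CH2COOCH2: –C(=O)–O–C with C on the carbonyl side → ester.
  CH=CH: C=C double bond → alkene.
  C≡C: C≡C triple bond → alkyne.
  C≡C: C≡C triple bond → alkyne.
  C≡C: C≡C triple bond → alkyne.
Alkene appears at: CH=CH → 1.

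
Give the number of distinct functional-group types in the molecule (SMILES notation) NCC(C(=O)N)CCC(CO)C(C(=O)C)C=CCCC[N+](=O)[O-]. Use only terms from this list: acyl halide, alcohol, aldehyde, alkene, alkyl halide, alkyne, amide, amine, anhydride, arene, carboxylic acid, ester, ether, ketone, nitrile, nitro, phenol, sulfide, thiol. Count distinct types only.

Taking each segment in turn:
  H2NCH2: –NH2 on an sp³ carbon with no adjacent C=O → amine.
  CH(CONH2): pendant –CONH2: carbonyl C bonded to C and N → amide.
  CH(CH2OH): pendant –CH2OH on an sp³ backbone C → alcohol.
  CH(COCH3): pendant –COCH3: carbonyl C bonded to two carbons → ketone.
  CH=CH: C=C double bond → alkene.
  CH2NO2: –NO2 on carbon → nitro group.
Distinct types present: alcohol, alkene, amide, amine, ketone, nitro.

6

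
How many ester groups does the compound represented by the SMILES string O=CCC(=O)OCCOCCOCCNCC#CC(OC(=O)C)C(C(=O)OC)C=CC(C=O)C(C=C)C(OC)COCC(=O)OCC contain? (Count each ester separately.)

terminal –CHO: carbonyl C bonded to H and C → aldehyde.
–C(=O)–O–C with C on the carbonyl side → ester.
C–O–C with sp³ carbons on both sides and no adjacent C=O → ether.
C–O–C with sp³ carbons on both sides and no adjacent C=O → ether.
C–N–C with sp³ carbons and no adjacent C=O → amine (secondary).
C≡C triple bond → alkyne.
pendant –OC(=O)CH3: an acyloxy group → ester.
pendant –COOCH3: carbonyl C bonded to C and –OCH3 → ester.
C=C double bond → alkene.
pendant –CHO: carbonyl C bonded to C and H → aldehyde.
pendant –CH=CH2: C=C double bond → alkene.
pendant –OCH3: C–O–C with sp³ C, no adjacent C=O → ether.
C–O–C with sp³ carbons on both sides and no adjacent C=O → ether.
–C(=O)OCH2CH3: carbonyl C bonded to C and to –OEt → ester.
Ester appears at: CH2COOCH2, CH(OCOCH3), CH(COOCH3), COOCH2CH3 → 4.

4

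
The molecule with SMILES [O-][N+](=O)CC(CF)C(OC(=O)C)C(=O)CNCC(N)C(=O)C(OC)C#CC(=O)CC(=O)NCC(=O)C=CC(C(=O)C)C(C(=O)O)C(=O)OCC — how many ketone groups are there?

5

Reading the structure from left to right:
  O2NCH2: –NO2 on carbon → nitro group.
  CH(CH2F): pendant –CH2X: halogen on sp³ carbon → alkyl halide.
  CH(OCOCH3): pendant –OC(=O)CH3: an acyloxy group → ester.
  CO: –C(=O)– with carbon on both sides → ketone.
  CH2NHCH2: C–N–C with sp³ carbons and no adjacent C=O → amine (secondary).
  CH(NH2): –NH2 on an sp³ carbon with no adjacent C=O → amine.
  CO: –C(=O)– with carbon on both sides → ketone.
  CH(OCH3): pendant –OCH3: C–O–C with sp³ C, no adjacent C=O → ether.
  C≡C: C≡C triple bond → alkyne.
  CO: –C(=O)– with carbon on both sides → ketone.
  CH2CONHCH2: –C(=O)–N– linkage → amide (the N is not an amine).
  CO: –C(=O)– with carbon on both sides → ketone.
  CH=CH: C=C double bond → alkene.
  CH(COCH3): pendant –COCH3: carbonyl C bonded to two carbons → ketone.
  CH(COOH): pendant –COOH: carbonyl C bonded to C and –OH → carboxylic acid.
  COOCH2CH3: –C(=O)OCH2CH3: carbonyl C bonded to C and to –OEt → ester.
Ketone appears at: CO, CO, CO, CO, CH(COCH3) → 5.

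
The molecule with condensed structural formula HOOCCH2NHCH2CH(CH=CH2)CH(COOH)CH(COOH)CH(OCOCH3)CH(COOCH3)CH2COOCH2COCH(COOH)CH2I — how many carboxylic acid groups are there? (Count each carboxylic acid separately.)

4

Working along the chain:
  HOOC: –COOH: carbonyl C bonded to –OH and C → carboxylic acid (the –OH is not a separate alcohol).
  CH2NHCH2: C–N–C with sp³ carbons and no adjacent C=O → amine (secondary).
  CH(CH=CH2): pendant –CH=CH2: C=C double bond → alkene.
  CH(COOH): pendant –COOH: carbonyl C bonded to C and –OH → carboxylic acid.
  CH(COOH): pendant –COOH: carbonyl C bonded to C and –OH → carboxylic acid.
  CH(OCOCH3): pendant –OC(=O)CH3: an acyloxy group → ester.
  CH(COOCH3): pendant –COOCH3: carbonyl C bonded to C and –OCH3 → ester.
  CH2COOCH2: –C(=O)–O–C with C on the carbonyl side → ester.
  CO: –C(=O)– with carbon on both sides → ketone.
  CH(COOH): pendant –COOH: carbonyl C bonded to C and –OH → carboxylic acid.
  CH2I: halogen on an sp³ carbon → alkyl halide.
Carboxylic acid appears at: HOOC, CH(COOH), CH(COOH), CH(COOH) → 4.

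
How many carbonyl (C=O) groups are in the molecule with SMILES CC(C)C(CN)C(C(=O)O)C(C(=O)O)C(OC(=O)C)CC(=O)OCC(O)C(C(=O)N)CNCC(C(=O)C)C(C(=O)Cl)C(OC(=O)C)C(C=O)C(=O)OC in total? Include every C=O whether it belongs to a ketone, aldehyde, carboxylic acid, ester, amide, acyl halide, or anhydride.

CH(COOH): carboxylic acid, 1 C=O (running total 1).
CH(COOH): carboxylic acid, 1 C=O (running total 2).
CH(OCOCH3): ester, 1 C=O (running total 3).
CH2COOCH2: ester, 1 C=O (running total 4).
CH(CONH2): amide, 1 C=O (running total 5).
CH(COCH3): ketone, 1 C=O (running total 6).
CH(COCl): acyl halide, 1 C=O (running total 7).
CH(OCOCH3): ester, 1 C=O (running total 8).
CH(CHO): aldehyde, 1 C=O (running total 9).
COOCH3: ester, 1 C=O (running total 10).

10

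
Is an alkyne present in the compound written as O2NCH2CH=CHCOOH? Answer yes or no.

Taking each segment in turn:
  O2NCH2: –NO2 on carbon → nitro group.
  CH=CH: C=C double bond → alkene.
  COOH: –COOH: carbonyl C bonded to –OH and C → carboxylic acid (the –OH is not a separate alcohol).
The groups actually present are: alkene, carboxylic acid, nitro.

no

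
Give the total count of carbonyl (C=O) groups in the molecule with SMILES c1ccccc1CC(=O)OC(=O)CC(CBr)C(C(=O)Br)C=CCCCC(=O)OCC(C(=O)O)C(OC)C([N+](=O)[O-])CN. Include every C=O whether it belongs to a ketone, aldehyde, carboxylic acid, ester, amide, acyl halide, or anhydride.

CH2CO-O-COCH2: anhydride, 2 C=O (running total 2).
CH(COBr): acyl halide, 1 C=O (running total 3).
CH2COOCH2: ester, 1 C=O (running total 4).
CH(COOH): carboxylic acid, 1 C=O (running total 5).

5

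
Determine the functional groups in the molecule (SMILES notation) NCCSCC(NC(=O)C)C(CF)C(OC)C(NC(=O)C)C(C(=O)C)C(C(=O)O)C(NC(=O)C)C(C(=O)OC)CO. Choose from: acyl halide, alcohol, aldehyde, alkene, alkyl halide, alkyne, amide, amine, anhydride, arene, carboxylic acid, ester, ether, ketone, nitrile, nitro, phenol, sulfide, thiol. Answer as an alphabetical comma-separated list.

–NH2 on an sp³ carbon with no adjacent C=O → amine.
C–S–C linkage → sulfide (thioether).
pendant –NHC(=O)CH3: N bonded to a carbonyl → amide (not amine).
pendant –CH2X: halogen on sp³ carbon → alkyl halide.
pendant –OCH3: C–O–C with sp³ C, no adjacent C=O → ether.
pendant –NHC(=O)CH3: N bonded to a carbonyl → amide (not amine).
pendant –COCH3: carbonyl C bonded to two carbons → ketone.
pendant –COOH: carbonyl C bonded to C and –OH → carboxylic acid.
pendant –NHC(=O)CH3: N bonded to a carbonyl → amide (not amine).
pendant –COOCH3: carbonyl C bonded to C and –OCH3 → ester.
–OH on an sp³ carbon → alcohol.

alcohol, alkyl halide, amide, amine, carboxylic acid, ester, ether, ketone, sulfide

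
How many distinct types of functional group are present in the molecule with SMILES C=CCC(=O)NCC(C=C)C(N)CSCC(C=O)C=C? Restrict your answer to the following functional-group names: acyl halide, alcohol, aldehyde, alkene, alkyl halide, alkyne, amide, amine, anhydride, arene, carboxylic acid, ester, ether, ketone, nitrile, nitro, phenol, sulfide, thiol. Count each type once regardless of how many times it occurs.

Working along the chain:
  CH2=CH: C=C double bond → alkene.
  CH2CONHCH2: –C(=O)–N– linkage → amide (the N is not an amine).
  CH(CH=CH2): pendant –CH=CH2: C=C double bond → alkene.
  CH(NH2): –NH2 on an sp³ carbon with no adjacent C=O → amine.
  CH2SCH2: C–S–C linkage → sulfide (thioether).
  CH(CHO): pendant –CHO: carbonyl C bonded to C and H → aldehyde.
  CH=CH2: C=C double bond → alkene.
Distinct types present: aldehyde, alkene, amide, amine, sulfide.

5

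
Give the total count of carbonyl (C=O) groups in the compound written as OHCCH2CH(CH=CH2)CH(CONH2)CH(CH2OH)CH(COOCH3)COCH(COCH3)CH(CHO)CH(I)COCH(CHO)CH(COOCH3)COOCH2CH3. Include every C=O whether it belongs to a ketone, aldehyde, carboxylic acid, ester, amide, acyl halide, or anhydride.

OHC: aldehyde, 1 C=O (running total 1).
CH(CONH2): amide, 1 C=O (running total 2).
CH(COOCH3): ester, 1 C=O (running total 3).
CO: ketone, 1 C=O (running total 4).
CH(COCH3): ketone, 1 C=O (running total 5).
CH(CHO): aldehyde, 1 C=O (running total 6).
CO: ketone, 1 C=O (running total 7).
CH(CHO): aldehyde, 1 C=O (running total 8).
CH(COOCH3): ester, 1 C=O (running total 9).
COOCH2CH3: ester, 1 C=O (running total 10).

10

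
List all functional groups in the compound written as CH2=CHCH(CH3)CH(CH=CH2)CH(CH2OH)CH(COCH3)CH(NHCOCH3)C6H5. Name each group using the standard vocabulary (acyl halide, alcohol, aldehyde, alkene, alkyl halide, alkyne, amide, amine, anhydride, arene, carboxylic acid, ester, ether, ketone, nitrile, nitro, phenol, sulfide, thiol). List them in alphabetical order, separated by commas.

C=C double bond → alkene.
pendant –CH=CH2: C=C double bond → alkene.
pendant –CH2OH on an sp³ backbone C → alcohol.
pendant –COCH3: carbonyl C bonded to two carbons → ketone.
pendant –NHC(=O)CH3: N bonded to a carbonyl → amide (not amine).
–C6H5 phenyl ring → arene.

alcohol, alkene, amide, arene, ketone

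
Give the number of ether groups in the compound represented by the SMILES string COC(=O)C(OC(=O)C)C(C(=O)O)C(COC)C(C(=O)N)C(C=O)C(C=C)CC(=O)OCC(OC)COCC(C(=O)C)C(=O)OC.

Reading the structure from left to right:
  CH3OOC: CH3O–C(=O)–: carbonyl C bonded to C and to –OCH3 → ester (not ketone + ether).
  CH(OCOCH3): pendant –OC(=O)CH3: an acyloxy group → ester.
  CH(COOH): pendant –COOH: carbonyl C bonded to C and –OH → carboxylic acid.
  CH(CH2OCH3): pendant –CH2OCH3: C–O–C linkage → ether.
  CH(CONH2): pendant –CONH2: carbonyl C bonded to C and N → amide.
  CH(CHO): pendant –CHO: carbonyl C bonded to C and H → aldehyde.
  CH(CH=CH2): pendant –CH=CH2: C=C double bond → alkene.
  CH2COOCH2: –C(=O)–O–C with C on the carbonyl side → ester.
  CH(OCH3): pendant –OCH3: C–O–C with sp³ C, no adjacent C=O → ether.
  CH2OCH2: C–O–C with sp³ carbons on both sides and no adjacent C=O → ether.
  CH(COCH3): pendant –COCH3: carbonyl C bonded to two carbons → ketone.
  COOCH3: –C(=O)OCH3: carbonyl C bonded to C and to –OCH3 → ester (not ketone + ether).
Ether appears at: CH(CH2OCH3), CH(OCH3), CH2OCH2 → 3.

3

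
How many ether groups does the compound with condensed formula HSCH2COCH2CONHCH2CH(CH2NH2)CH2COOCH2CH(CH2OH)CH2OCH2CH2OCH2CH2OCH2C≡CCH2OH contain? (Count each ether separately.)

Working along the chain:
  HSCH2: –SH on an sp³ carbon → thiol.
  CO: –C(=O)– with carbon on both sides → ketone.
  CH2CONHCH2: –C(=O)–N– linkage → amide (the N is not an amine).
  CH(CH2NH2): pendant –CH2NH2: N on sp³ C, no adjacent C=O → amine.
  CH2COOCH2: –C(=O)–O–C with C on the carbonyl side → ester.
  CH(CH2OH): pendant –CH2OH on an sp³ backbone C → alcohol.
  CH2OCH2: C–O–C with sp³ carbons on both sides and no adjacent C=O → ether.
  CH2OCH2: C–O–C with sp³ carbons on both sides and no adjacent C=O → ether.
  CH2OCH2: C–O–C with sp³ carbons on both sides and no adjacent C=O → ether.
  C≡C: C≡C triple bond → alkyne.
  CH2OH: –OH on an sp³ carbon → alcohol.
Ether appears at: CH2OCH2, CH2OCH2, CH2OCH2 → 3.

3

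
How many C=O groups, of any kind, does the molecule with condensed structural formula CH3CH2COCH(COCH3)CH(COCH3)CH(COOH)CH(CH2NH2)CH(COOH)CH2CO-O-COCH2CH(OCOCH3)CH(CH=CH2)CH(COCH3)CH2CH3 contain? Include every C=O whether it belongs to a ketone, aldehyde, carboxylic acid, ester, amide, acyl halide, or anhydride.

9

CO: ketone, 1 C=O (running total 1).
CH(COCH3): ketone, 1 C=O (running total 2).
CH(COCH3): ketone, 1 C=O (running total 3).
CH(COOH): carboxylic acid, 1 C=O (running total 4).
CH(COOH): carboxylic acid, 1 C=O (running total 5).
CH2CO-O-COCH2: anhydride, 2 C=O (running total 7).
CH(OCOCH3): ester, 1 C=O (running total 8).
CH(COCH3): ketone, 1 C=O (running total 9).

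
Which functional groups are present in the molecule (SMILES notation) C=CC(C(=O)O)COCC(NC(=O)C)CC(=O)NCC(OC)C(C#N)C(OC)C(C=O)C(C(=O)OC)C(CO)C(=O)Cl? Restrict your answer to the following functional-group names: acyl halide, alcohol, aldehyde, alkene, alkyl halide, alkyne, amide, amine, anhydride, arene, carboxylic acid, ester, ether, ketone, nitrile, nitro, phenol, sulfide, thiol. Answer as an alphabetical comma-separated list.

Reading the structure from left to right:
  CH2=CH: C=C double bond → alkene.
  CH(COOH): pendant –COOH: carbonyl C bonded to C and –OH → carboxylic acid.
  CH2OCH2: C–O–C with sp³ carbons on both sides and no adjacent C=O → ether.
  CH(NHCOCH3): pendant –NHC(=O)CH3: N bonded to a carbonyl → amide (not amine).
  CH2CONHCH2: –C(=O)–N– linkage → amide (the N is not an amine).
  CH(OCH3): pendant –OCH3: C–O–C with sp³ C, no adjacent C=O → ether.
  CH(CN): pendant –C≡N: nitrile.
  CH(OCH3): pendant –OCH3: C–O–C with sp³ C, no adjacent C=O → ether.
  CH(CHO): pendant –CHO: carbonyl C bonded to C and H → aldehyde.
  CH(COOCH3): pendant –COOCH3: carbonyl C bonded to C and –OCH3 → ester.
  CH(CH2OH): pendant –CH2OH on an sp³ backbone C → alcohol.
  COCl: –C(=O)Cl: carbonyl C bonded to C and to a halogen → acyl halide (not alkyl halide).

acyl halide, alcohol, aldehyde, alkene, amide, carboxylic acid, ester, ether, nitrile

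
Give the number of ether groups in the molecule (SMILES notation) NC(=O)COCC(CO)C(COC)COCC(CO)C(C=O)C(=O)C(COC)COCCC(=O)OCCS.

–C(=O)NH2: carbonyl C bonded to C and to N → amide (the N is not a separate amine).
C–O–C with sp³ carbons on both sides and no adjacent C=O → ether.
pendant –CH2OH on an sp³ backbone C → alcohol.
pendant –CH2OCH3: C–O–C linkage → ether.
C–O–C with sp³ carbons on both sides and no adjacent C=O → ether.
pendant –CH2OH on an sp³ backbone C → alcohol.
pendant –CHO: carbonyl C bonded to C and H → aldehyde.
–C(=O)– with carbon on both sides → ketone.
pendant –CH2OCH3: C–O–C linkage → ether.
C–O–C with sp³ carbons on both sides and no adjacent C=O → ether.
–C(=O)–O–C with C on the carbonyl side → ester.
–SH on an sp³ carbon → thiol.
Ether appears at: CH2OCH2, CH(CH2OCH3), CH2OCH2, CH(CH2OCH3), CH2OCH2 → 5.

5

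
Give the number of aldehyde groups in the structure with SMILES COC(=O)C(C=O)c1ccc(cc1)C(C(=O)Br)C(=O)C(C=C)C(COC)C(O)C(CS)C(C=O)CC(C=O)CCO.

Reading the structure from left to right:
  CH3OOC: CH3O–C(=O)–: carbonyl C bonded to C and to –OCH3 → ester (not ketone + ether).
  CH(CHO): pendant –CHO: carbonyl C bonded to C and H → aldehyde.
  C6H4: para-disubstituted benzene ring → arene.
  CH(COBr): pendant –C(=O)X: carbonyl C bonded to C and halogen → acyl halide.
  CO: –C(=O)– with carbon on both sides → ketone.
  CH(CH=CH2): pendant –CH=CH2: C=C double bond → alkene.
  CH(CH2OCH3): pendant –CH2OCH3: C–O–C linkage → ether.
  CH(OH): –OH on an sp³ carbon → alcohol (secondary).
  CH(CH2SH): pendant –CH2SH → thiol.
  CH(CHO): pendant –CHO: carbonyl C bonded to C and H → aldehyde.
  CH(CHO): pendant –CHO: carbonyl C bonded to C and H → aldehyde.
  CH2OH: –OH on an sp³ carbon → alcohol.
Aldehyde appears at: CH(CHO), CH(CHO), CH(CHO) → 3.

3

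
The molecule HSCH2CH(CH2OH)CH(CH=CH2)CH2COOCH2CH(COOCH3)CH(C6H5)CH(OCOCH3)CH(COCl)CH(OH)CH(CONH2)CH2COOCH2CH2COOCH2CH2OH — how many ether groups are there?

0

–SH on an sp³ carbon → thiol.
pendant –CH2OH on an sp³ backbone C → alcohol.
pendant –CH=CH2: C=C double bond → alkene.
–C(=O)–O–C with C on the carbonyl side → ester.
pendant –COOCH3: carbonyl C bonded to C and –OCH3 → ester.
pendant –C6H5: benzene ring → arene.
pendant –OC(=O)CH3: an acyloxy group → ester.
pendant –C(=O)X: carbonyl C bonded to C and halogen → acyl halide.
–OH on an sp³ carbon → alcohol (secondary).
pendant –CONH2: carbonyl C bonded to C and N → amide.
–C(=O)–O–C with C on the carbonyl side → ester.
–C(=O)–O–C with C on the carbonyl side → ester.
–OH on an sp³ carbon → alcohol.
No segment is a ether: CH(CH2OH) is alcohol, not ether; CH2COOCH2 is ester, not ether; CH(COOCH3) is ester, not ether. → 0.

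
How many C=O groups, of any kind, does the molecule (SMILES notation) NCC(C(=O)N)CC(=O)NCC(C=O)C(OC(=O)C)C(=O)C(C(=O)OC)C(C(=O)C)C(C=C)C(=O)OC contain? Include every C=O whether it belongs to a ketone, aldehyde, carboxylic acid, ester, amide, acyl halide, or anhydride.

8

CH(CONH2): amide, 1 C=O (running total 1).
CH2CONHCH2: amide, 1 C=O (running total 2).
CH(CHO): aldehyde, 1 C=O (running total 3).
CH(OCOCH3): ester, 1 C=O (running total 4).
CO: ketone, 1 C=O (running total 5).
CH(COOCH3): ester, 1 C=O (running total 6).
CH(COCH3): ketone, 1 C=O (running total 7).
COOCH3: ester, 1 C=O (running total 8).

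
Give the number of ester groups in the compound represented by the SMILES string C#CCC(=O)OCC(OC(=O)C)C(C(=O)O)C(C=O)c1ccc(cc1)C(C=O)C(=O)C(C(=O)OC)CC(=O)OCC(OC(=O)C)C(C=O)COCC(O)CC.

5

Reading the structure from left to right:
  HC≡C: C≡C triple bond → alkyne.
  CH2COOCH2: –C(=O)–O–C with C on the carbonyl side → ester.
  CH(OCOCH3): pendant –OC(=O)CH3: an acyloxy group → ester.
  CH(COOH): pendant –COOH: carbonyl C bonded to C and –OH → carboxylic acid.
  CH(CHO): pendant –CHO: carbonyl C bonded to C and H → aldehyde.
  C6H4: para-disubstituted benzene ring → arene.
  CH(CHO): pendant –CHO: carbonyl C bonded to C and H → aldehyde.
  CO: –C(=O)– with carbon on both sides → ketone.
  CH(COOCH3): pendant –COOCH3: carbonyl C bonded to C and –OCH3 → ester.
  CH2COOCH2: –C(=O)–O–C with C on the carbonyl side → ester.
  CH(OCOCH3): pendant –OC(=O)CH3: an acyloxy group → ester.
  CH(CHO): pendant –CHO: carbonyl C bonded to C and H → aldehyde.
  CH2OCH2: C–O–C with sp³ carbons on both sides and no adjacent C=O → ether.
  CH(OH): –OH on an sp³ carbon → alcohol (secondary).
Ester appears at: CH2COOCH2, CH(OCOCH3), CH(COOCH3), CH2COOCH2, CH(OCOCH3) → 5.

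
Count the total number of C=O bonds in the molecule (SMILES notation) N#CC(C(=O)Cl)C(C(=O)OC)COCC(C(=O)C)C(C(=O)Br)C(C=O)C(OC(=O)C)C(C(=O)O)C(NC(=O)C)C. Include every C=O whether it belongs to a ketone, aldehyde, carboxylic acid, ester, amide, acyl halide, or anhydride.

8

CH(COCl): acyl halide, 1 C=O (running total 1).
CH(COOCH3): ester, 1 C=O (running total 2).
CH(COCH3): ketone, 1 C=O (running total 3).
CH(COBr): acyl halide, 1 C=O (running total 4).
CH(CHO): aldehyde, 1 C=O (running total 5).
CH(OCOCH3): ester, 1 C=O (running total 6).
CH(COOH): carboxylic acid, 1 C=O (running total 7).
CH(NHCOCH3): amide, 1 C=O (running total 8).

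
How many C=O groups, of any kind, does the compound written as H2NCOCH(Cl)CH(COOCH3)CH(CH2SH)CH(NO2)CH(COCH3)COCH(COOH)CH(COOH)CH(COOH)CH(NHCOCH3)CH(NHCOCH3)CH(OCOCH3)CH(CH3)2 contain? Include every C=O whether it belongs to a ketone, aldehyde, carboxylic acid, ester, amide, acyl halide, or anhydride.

H2NCO: amide, 1 C=O (running total 1).
CH(COOCH3): ester, 1 C=O (running total 2).
CH(COCH3): ketone, 1 C=O (running total 3).
CO: ketone, 1 C=O (running total 4).
CH(COOH): carboxylic acid, 1 C=O (running total 5).
CH(COOH): carboxylic acid, 1 C=O (running total 6).
CH(COOH): carboxylic acid, 1 C=O (running total 7).
CH(NHCOCH3): amide, 1 C=O (running total 8).
CH(NHCOCH3): amide, 1 C=O (running total 9).
CH(OCOCH3): ester, 1 C=O (running total 10).

10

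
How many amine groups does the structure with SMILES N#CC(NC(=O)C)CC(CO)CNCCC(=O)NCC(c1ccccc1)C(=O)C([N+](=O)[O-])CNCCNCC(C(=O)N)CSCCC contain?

3

Working along the chain:
  N≡C: N≡C–: carbon triple-bonded to nitrogen → nitrile.
  CH(NHCOCH3): pendant –NHC(=O)CH3: N bonded to a carbonyl → amide (not amine).
  CH(CH2OH): pendant –CH2OH on an sp³ backbone C → alcohol.
  CH2NHCH2: C–N–C with sp³ carbons and no adjacent C=O → amine (secondary).
  CH2CONHCH2: –C(=O)–N– linkage → amide (the N is not an amine).
  CH(C6H5): pendant –C6H5: benzene ring → arene.
  CO: –C(=O)– with carbon on both sides → ketone.
  CH(NO2): –NO2 on an sp³ carbon → nitro (the N=O is not a carbonyl).
  CH2NHCH2: C–N–C with sp³ carbons and no adjacent C=O → amine (secondary).
  CH2NHCH2: C–N–C with sp³ carbons and no adjacent C=O → amine (secondary).
  CH(CONH2): pendant –CONH2: carbonyl C bonded to C and N → amide.
  CH2SCH2: C–S–C linkage → sulfide (thioether).
Amine appears at: CH2NHCH2, CH2NHCH2, CH2NHCH2 → 3.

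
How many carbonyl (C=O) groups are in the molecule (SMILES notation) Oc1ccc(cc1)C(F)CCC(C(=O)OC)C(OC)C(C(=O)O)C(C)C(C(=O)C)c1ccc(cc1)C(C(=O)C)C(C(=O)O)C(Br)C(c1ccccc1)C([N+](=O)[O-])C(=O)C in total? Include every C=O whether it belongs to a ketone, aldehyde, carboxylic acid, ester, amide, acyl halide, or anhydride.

6

CH(COOCH3): ester, 1 C=O (running total 1).
CH(COOH): carboxylic acid, 1 C=O (running total 2).
CH(COCH3): ketone, 1 C=O (running total 3).
CH(COCH3): ketone, 1 C=O (running total 4).
CH(COOH): carboxylic acid, 1 C=O (running total 5).
CO: ketone, 1 C=O (running total 6).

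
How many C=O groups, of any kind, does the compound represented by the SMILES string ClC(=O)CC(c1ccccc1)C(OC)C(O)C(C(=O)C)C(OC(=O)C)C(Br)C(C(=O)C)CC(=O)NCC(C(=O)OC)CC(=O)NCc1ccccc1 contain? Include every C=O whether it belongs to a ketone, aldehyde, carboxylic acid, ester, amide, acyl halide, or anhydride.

ClCO: acyl halide, 1 C=O (running total 1).
CH(COCH3): ketone, 1 C=O (running total 2).
CH(OCOCH3): ester, 1 C=O (running total 3).
CH(COCH3): ketone, 1 C=O (running total 4).
CH2CONHCH2: amide, 1 C=O (running total 5).
CH(COOCH3): ester, 1 C=O (running total 6).
CH2CONHCH2: amide, 1 C=O (running total 7).

7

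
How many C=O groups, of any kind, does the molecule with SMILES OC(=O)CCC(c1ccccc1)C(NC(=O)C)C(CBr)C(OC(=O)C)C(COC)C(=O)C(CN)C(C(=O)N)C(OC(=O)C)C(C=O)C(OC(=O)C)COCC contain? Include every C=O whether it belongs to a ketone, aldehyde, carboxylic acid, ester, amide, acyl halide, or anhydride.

HOOC: carboxylic acid, 1 C=O (running total 1).
CH(NHCOCH3): amide, 1 C=O (running total 2).
CH(OCOCH3): ester, 1 C=O (running total 3).
CO: ketone, 1 C=O (running total 4).
CH(CONH2): amide, 1 C=O (running total 5).
CH(OCOCH3): ester, 1 C=O (running total 6).
CH(CHO): aldehyde, 1 C=O (running total 7).
CH(OCOCH3): ester, 1 C=O (running total 8).

8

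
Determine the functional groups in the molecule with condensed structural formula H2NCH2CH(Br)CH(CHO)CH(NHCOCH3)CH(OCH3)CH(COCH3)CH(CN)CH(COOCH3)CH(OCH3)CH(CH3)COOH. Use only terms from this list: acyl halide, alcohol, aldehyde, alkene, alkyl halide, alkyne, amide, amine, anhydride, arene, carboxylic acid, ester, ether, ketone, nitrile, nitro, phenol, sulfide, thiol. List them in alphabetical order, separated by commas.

–NH2 on an sp³ carbon with no adjacent C=O → amine.
halogen on an sp³ carbon → alkyl halide.
pendant –CHO: carbonyl C bonded to C and H → aldehyde.
pendant –NHC(=O)CH3: N bonded to a carbonyl → amide (not amine).
pendant –OCH3: C–O–C with sp³ C, no adjacent C=O → ether.
pendant –COCH3: carbonyl C bonded to two carbons → ketone.
pendant –C≡N: nitrile.
pendant –COOCH3: carbonyl C bonded to C and –OCH3 → ester.
pendant –OCH3: C–O–C with sp³ C, no adjacent C=O → ether.
–COOH: carbonyl C bonded to –OH and C → carboxylic acid (the –OH is not a separate alcohol).

aldehyde, alkyl halide, amide, amine, carboxylic acid, ester, ether, ketone, nitrile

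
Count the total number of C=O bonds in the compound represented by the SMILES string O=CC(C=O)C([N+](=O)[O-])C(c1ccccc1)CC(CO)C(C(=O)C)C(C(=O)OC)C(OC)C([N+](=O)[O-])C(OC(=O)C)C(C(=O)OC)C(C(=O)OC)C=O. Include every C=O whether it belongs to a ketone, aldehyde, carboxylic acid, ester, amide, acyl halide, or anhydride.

8

OHC: aldehyde, 1 C=O (running total 1).
CH(CHO): aldehyde, 1 C=O (running total 2).
CH(COCH3): ketone, 1 C=O (running total 3).
CH(COOCH3): ester, 1 C=O (running total 4).
CH(OCOCH3): ester, 1 C=O (running total 5).
CH(COOCH3): ester, 1 C=O (running total 6).
CH(COOCH3): ester, 1 C=O (running total 7).
CHO: aldehyde, 1 C=O (running total 8).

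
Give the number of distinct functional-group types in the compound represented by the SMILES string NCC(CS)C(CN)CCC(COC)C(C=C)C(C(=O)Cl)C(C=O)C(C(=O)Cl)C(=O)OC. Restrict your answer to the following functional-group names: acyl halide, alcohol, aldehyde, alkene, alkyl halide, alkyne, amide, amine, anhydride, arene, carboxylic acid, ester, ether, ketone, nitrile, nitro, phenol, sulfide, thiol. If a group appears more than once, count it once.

7

–NH2 on an sp³ carbon with no adjacent C=O → amine.
pendant –CH2SH → thiol.
pendant –CH2NH2: N on sp³ C, no adjacent C=O → amine.
pendant –CH2OCH3: C–O–C linkage → ether.
pendant –CH=CH2: C=C double bond → alkene.
pendant –C(=O)X: carbonyl C bonded to C and halogen → acyl halide.
pendant –CHO: carbonyl C bonded to C and H → aldehyde.
pendant –C(=O)X: carbonyl C bonded to C and halogen → acyl halide.
–C(=O)OCH3: carbonyl C bonded to C and to –OCH3 → ester (not ketone + ether).
Distinct types present: acyl halide, aldehyde, alkene, amine, ester, ether, thiol.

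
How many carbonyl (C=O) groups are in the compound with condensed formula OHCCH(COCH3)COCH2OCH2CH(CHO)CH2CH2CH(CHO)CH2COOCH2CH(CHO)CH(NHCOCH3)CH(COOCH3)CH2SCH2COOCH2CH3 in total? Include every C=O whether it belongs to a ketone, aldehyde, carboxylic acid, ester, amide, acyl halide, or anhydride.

10

OHC: aldehyde, 1 C=O (running total 1).
CH(COCH3): ketone, 1 C=O (running total 2).
CO: ketone, 1 C=O (running total 3).
CH(CHO): aldehyde, 1 C=O (running total 4).
CH(CHO): aldehyde, 1 C=O (running total 5).
CH2COOCH2: ester, 1 C=O (running total 6).
CH(CHO): aldehyde, 1 C=O (running total 7).
CH(NHCOCH3): amide, 1 C=O (running total 8).
CH(COOCH3): ester, 1 C=O (running total 9).
COOCH2CH3: ester, 1 C=O (running total 10).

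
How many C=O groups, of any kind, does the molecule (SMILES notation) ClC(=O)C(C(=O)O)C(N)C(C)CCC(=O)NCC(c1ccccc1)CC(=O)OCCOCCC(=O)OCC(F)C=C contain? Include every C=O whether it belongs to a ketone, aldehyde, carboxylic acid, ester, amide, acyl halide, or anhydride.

ClCO: acyl halide, 1 C=O (running total 1).
CH(COOH): carboxylic acid, 1 C=O (running total 2).
CH2CONHCH2: amide, 1 C=O (running total 3).
CH2COOCH2: ester, 1 C=O (running total 4).
CH2COOCH2: ester, 1 C=O (running total 5).

5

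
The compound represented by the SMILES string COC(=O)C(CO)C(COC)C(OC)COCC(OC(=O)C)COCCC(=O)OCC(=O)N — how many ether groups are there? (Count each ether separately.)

CH3O–C(=O)–: carbonyl C bonded to C and to –OCH3 → ester (not ketone + ether).
pendant –CH2OH on an sp³ backbone C → alcohol.
pendant –CH2OCH3: C–O–C linkage → ether.
pendant –OCH3: C–O–C with sp³ C, no adjacent C=O → ether.
C–O–C with sp³ carbons on both sides and no adjacent C=O → ether.
pendant –OC(=O)CH3: an acyloxy group → ester.
C–O–C with sp³ carbons on both sides and no adjacent C=O → ether.
–C(=O)–O–C with C on the carbonyl side → ester.
–C(=O)NH2: carbonyl C bonded to C and to N → amide (the N is not a separate amine).
Ether appears at: CH(CH2OCH3), CH(OCH3), CH2OCH2, CH2OCH2 → 4.

4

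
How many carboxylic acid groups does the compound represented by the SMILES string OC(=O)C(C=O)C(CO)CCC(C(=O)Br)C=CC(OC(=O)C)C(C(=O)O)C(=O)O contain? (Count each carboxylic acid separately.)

Taking each segment in turn:
  HOOC: –COOH: carbonyl C bonded to –OH and C → carboxylic acid (the –OH is not a separate alcohol).
  CH(CHO): pendant –CHO: carbonyl C bonded to C and H → aldehyde.
  CH(CH2OH): pendant –CH2OH on an sp³ backbone C → alcohol.
  CH(COBr): pendant –C(=O)X: carbonyl C bonded to C and halogen → acyl halide.
  CH=CH: C=C double bond → alkene.
  CH(OCOCH3): pendant –OC(=O)CH3: an acyloxy group → ester.
  CH(COOH): pendant –COOH: carbonyl C bonded to C and –OH → carboxylic acid.
  COOH: –COOH: carbonyl C bonded to –OH and C → carboxylic acid (the –OH is not a separate alcohol).
Carboxylic acid appears at: HOOC, CH(COOH), COOH → 3.

3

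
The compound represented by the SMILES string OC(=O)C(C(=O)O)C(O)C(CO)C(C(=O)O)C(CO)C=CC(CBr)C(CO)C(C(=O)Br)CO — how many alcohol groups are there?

5

–COOH: carbonyl C bonded to –OH and C → carboxylic acid (the –OH is not a separate alcohol).
pendant –COOH: carbonyl C bonded to C and –OH → carboxylic acid.
–OH on an sp³ carbon → alcohol (secondary).
pendant –CH2OH on an sp³ backbone C → alcohol.
pendant –COOH: carbonyl C bonded to C and –OH → carboxylic acid.
pendant –CH2OH on an sp³ backbone C → alcohol.
C=C double bond → alkene.
pendant –CH2X: halogen on sp³ carbon → alkyl halide.
pendant –CH2OH on an sp³ backbone C → alcohol.
pendant –C(=O)X: carbonyl C bonded to C and halogen → acyl halide.
–OH on an sp³ carbon → alcohol.
Alcohol appears at: CH(OH), CH(CH2OH), CH(CH2OH), CH(CH2OH), CH2OH → 5.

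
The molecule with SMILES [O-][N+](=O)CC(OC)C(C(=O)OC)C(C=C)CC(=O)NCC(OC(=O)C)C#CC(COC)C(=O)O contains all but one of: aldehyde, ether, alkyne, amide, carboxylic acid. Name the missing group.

aldehyde

carboxylic acid: present (COOH — –COOH: carbonyl C bonded to –OH and C → carboxylic acid (the –OH is not a separate alcohol)).
amide: present (CH2CONHCH2 — –C(=O)–N– linkage → amide (the N is not an amine)).
ether: present (CH(OCH3) — pendant –OCH3: C–O–C with sp³ C, no adjacent C=O → ether).
alkyne: present (C≡C — C≡C triple bond → alkyne).
aldehyde: absent. In COOH, the carbonyl carbon bears –OH, not –H, so it is a carboxylic acid.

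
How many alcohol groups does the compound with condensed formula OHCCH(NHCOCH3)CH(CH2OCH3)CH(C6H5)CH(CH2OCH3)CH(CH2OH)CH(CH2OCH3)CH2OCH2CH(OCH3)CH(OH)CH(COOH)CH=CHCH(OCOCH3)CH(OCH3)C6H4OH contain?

2

terminal –CHO: carbonyl C bonded to H and C → aldehyde.
pendant –NHC(=O)CH3: N bonded to a carbonyl → amide (not amine).
pendant –CH2OCH3: C–O–C linkage → ether.
pendant –C6H5: benzene ring → arene.
pendant –CH2OCH3: C–O–C linkage → ether.
pendant –CH2OH on an sp³ backbone C → alcohol.
pendant –CH2OCH3: C–O–C linkage → ether.
C–O–C with sp³ carbons on both sides and no adjacent C=O → ether.
pendant –OCH3: C–O–C with sp³ C, no adjacent C=O → ether.
–OH on an sp³ carbon → alcohol (secondary).
pendant –COOH: carbonyl C bonded to C and –OH → carboxylic acid.
C=C double bond → alkene.
pendant –OC(=O)CH3: an acyloxy group → ester.
pendant –OCH3: C–O–C with sp³ C, no adjacent C=O → ether.
–OH attached directly to an aromatic ring → phenol (not alcohol); the ring itself is an arene.
Alcohol appears at: CH(CH2OH), CH(OH) → 2.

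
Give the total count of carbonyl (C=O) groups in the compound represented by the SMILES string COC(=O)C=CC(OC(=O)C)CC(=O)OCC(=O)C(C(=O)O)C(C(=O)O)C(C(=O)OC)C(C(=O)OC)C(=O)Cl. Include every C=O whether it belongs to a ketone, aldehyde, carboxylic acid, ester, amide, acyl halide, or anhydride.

9

CH3OOC: ester, 1 C=O (running total 1).
CH(OCOCH3): ester, 1 C=O (running total 2).
CH2COOCH2: ester, 1 C=O (running total 3).
CO: ketone, 1 C=O (running total 4).
CH(COOH): carboxylic acid, 1 C=O (running total 5).
CH(COOH): carboxylic acid, 1 C=O (running total 6).
CH(COOCH3): ester, 1 C=O (running total 7).
CH(COOCH3): ester, 1 C=O (running total 8).
COCl: acyl halide, 1 C=O (running total 9).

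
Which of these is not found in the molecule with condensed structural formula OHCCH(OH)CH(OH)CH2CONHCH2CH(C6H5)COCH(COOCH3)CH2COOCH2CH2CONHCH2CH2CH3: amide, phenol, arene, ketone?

phenol

arene: present (CH(C6H5) — pendant –C6H5: benzene ring → arene).
ketone: present (CO — –C(=O)– with carbon on both sides → ketone).
amide: present (CH2CONHCH2 — –C(=O)–N– linkage → amide (the N is not an amine)).
phenol: absent. In CH(OH), the –OH is on an sp³ carbon, not on an aromatic ring, so it is an alcohol.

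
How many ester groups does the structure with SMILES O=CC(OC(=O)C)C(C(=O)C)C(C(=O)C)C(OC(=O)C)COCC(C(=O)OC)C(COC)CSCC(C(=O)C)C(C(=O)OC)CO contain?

4

terminal –CHO: carbonyl C bonded to H and C → aldehyde.
pendant –OC(=O)CH3: an acyloxy group → ester.
pendant –COCH3: carbonyl C bonded to two carbons → ketone.
pendant –COCH3: carbonyl C bonded to two carbons → ketone.
pendant –OC(=O)CH3: an acyloxy group → ester.
C–O–C with sp³ carbons on both sides and no adjacent C=O → ether.
pendant –COOCH3: carbonyl C bonded to C and –OCH3 → ester.
pendant –CH2OCH3: C–O–C linkage → ether.
C–S–C linkage → sulfide (thioether).
pendant –COCH3: carbonyl C bonded to two carbons → ketone.
pendant –COOCH3: carbonyl C bonded to C and –OCH3 → ester.
–OH on an sp³ carbon → alcohol.
Ester appears at: CH(OCOCH3), CH(OCOCH3), CH(COOCH3), CH(COOCH3) → 4.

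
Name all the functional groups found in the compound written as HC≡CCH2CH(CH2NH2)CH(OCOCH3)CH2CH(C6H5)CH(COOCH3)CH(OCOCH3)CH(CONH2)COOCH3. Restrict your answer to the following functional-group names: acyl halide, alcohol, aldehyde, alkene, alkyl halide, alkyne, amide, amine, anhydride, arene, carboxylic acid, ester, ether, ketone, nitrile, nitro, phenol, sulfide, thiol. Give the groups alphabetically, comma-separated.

C≡C triple bond → alkyne.
pendant –CH2NH2: N on sp³ C, no adjacent C=O → amine.
pendant –OC(=O)CH3: an acyloxy group → ester.
pendant –C6H5: benzene ring → arene.
pendant –COOCH3: carbonyl C bonded to C and –OCH3 → ester.
pendant –OC(=O)CH3: an acyloxy group → ester.
pendant –CONH2: carbonyl C bonded to C and N → amide.
–C(=O)OCH3: carbonyl C bonded to C and to –OCH3 → ester (not ketone + ether).

alkyne, amide, amine, arene, ester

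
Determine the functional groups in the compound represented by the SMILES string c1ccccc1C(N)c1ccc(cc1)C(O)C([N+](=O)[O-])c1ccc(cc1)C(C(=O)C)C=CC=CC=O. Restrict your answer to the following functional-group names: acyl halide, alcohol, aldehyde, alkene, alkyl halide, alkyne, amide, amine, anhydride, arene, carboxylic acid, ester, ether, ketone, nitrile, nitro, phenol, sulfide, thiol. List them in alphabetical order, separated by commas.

alcohol, aldehyde, alkene, amine, arene, ketone, nitro

Reading the structure from left to right:
  C6H5: C6H5– phenyl ring → arene.
  CH(NH2): –NH2 on an sp³ carbon with no adjacent C=O → amine.
  C6H4: para-disubstituted benzene ring → arene.
  CH(OH): –OH on an sp³ carbon → alcohol (secondary).
  CH(NO2): –NO2 on an sp³ carbon → nitro (the N=O is not a carbonyl).
  C6H4: para-disubstituted benzene ring → arene.
  CH(COCH3): pendant –COCH3: carbonyl C bonded to two carbons → ketone.
  CH=CH: C=C double bond → alkene.
  CH=CH: C=C double bond → alkene.
  CHO: terminal –CHO: carbonyl C bonded to H and C → aldehyde.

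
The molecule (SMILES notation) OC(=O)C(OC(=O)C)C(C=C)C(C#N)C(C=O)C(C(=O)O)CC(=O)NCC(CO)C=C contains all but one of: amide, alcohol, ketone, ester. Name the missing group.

ester: present (CH(OCOCH3) — pendant –OC(=O)CH3: an acyloxy group → ester).
alcohol: present (CH(CH2OH) — pendant –CH2OH on an sp³ backbone C → alcohol).
amide: present (CH2CONHCH2 — –C(=O)–N– linkage → amide (the N is not an amine)).
ketone: absent. In CH(OCOCH3), the C=O is bonded to an –O–C group, which defines an ester, not a ketone. In CH2CONHCH2, the C=O is bonded to nitrogen, which defines an amide, not a ketone. In each of HOOC and CH(COOH), the C=O bears an –OH, making it a carboxylic acid rather than a ketone. In CH(CHO), the carbonyl carbon carries an H, so it is an aldehyde, not a ketone.

ketone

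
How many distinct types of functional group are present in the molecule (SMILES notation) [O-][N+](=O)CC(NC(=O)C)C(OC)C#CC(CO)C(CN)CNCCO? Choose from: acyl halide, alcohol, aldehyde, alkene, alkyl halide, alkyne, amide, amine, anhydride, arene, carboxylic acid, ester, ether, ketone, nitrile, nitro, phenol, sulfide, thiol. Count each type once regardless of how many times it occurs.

Working along the chain:
  O2NCH2: –NO2 on carbon → nitro group.
  CH(NHCOCH3): pendant –NHC(=O)CH3: N bonded to a carbonyl → amide (not amine).
  CH(OCH3): pendant –OCH3: C–O–C with sp³ C, no adjacent C=O → ether.
  C≡C: C≡C triple bond → alkyne.
  CH(CH2OH): pendant –CH2OH on an sp³ backbone C → alcohol.
  CH(CH2NH2): pendant –CH2NH2: N on sp³ C, no adjacent C=O → amine.
  CH2NHCH2: C–N–C with sp³ carbons and no adjacent C=O → amine (secondary).
  CH2OH: –OH on an sp³ carbon → alcohol.
Distinct types present: alcohol, alkyne, amide, amine, ether, nitro.

6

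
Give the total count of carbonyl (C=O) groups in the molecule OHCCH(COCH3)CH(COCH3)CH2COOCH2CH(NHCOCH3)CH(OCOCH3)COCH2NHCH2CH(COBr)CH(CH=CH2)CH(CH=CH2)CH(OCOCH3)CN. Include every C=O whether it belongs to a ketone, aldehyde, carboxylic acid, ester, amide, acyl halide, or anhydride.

9

OHC: aldehyde, 1 C=O (running total 1).
CH(COCH3): ketone, 1 C=O (running total 2).
CH(COCH3): ketone, 1 C=O (running total 3).
CH2COOCH2: ester, 1 C=O (running total 4).
CH(NHCOCH3): amide, 1 C=O (running total 5).
CH(OCOCH3): ester, 1 C=O (running total 6).
CO: ketone, 1 C=O (running total 7).
CH(COBr): acyl halide, 1 C=O (running total 8).
CH(OCOCH3): ester, 1 C=O (running total 9).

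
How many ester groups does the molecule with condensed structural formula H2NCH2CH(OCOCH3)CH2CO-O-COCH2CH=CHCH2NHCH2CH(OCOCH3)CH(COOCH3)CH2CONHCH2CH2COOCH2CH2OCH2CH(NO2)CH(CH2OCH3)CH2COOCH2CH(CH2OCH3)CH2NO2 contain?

5

–NH2 on an sp³ carbon with no adjacent C=O → amine.
pendant –OC(=O)CH3: an acyloxy group → ester.
two acyl groups sharing one oxygen, –C(=O)–O–C(=O)– → anhydride.
C=C double bond → alkene.
C–N–C with sp³ carbons and no adjacent C=O → amine (secondary).
pendant –OC(=O)CH3: an acyloxy group → ester.
pendant –COOCH3: carbonyl C bonded to C and –OCH3 → ester.
–C(=O)–N– linkage → amide (the N is not an amine).
–C(=O)–O–C with C on the carbonyl side → ester.
C–O–C with sp³ carbons on both sides and no adjacent C=O → ether.
–NO2 on an sp³ carbon → nitro (the N=O is not a carbonyl).
pendant –CH2OCH3: C–O–C linkage → ether.
–C(=O)–O–C with C on the carbonyl side → ester.
pendant –CH2OCH3: C–O–C linkage → ether.
–NO2 on carbon → nitro group.
Ester appears at: CH(OCOCH3), CH(OCOCH3), CH(COOCH3), CH2COOCH2, CH2COOCH2 → 5.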